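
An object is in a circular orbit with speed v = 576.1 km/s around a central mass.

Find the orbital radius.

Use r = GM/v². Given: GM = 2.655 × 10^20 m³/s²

Convert to SI: v = 576.1 km/s = 576100 m/s.
For a circular orbit, v² = GM / r, so r = GM / v².
r = 2.655e+20 / (576100)² m ≈ 8e+08 m = 800 Mm.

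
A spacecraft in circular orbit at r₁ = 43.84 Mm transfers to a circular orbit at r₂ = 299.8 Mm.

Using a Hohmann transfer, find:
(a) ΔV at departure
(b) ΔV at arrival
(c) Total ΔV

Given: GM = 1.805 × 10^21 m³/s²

Convert to SI: r₁ = 43.84 Mm = 4.384e+07 m; r₂ = 299.8 Mm = 2.998e+08 m.
Transfer semi-major axis: a_t = (r₁ + r₂)/2 = (4.384e+07 + 2.998e+08)/2 = 1.7182e+08 m.
Circular speeds: v₁ = √(GM/r₁) = 6.41658e+06 m/s, v₂ = √(GM/r₂) = 2.45371e+06 m/s.
Transfer speeds (vis-viva v² = GM(2/r − 1/a_t)): v₁ᵗ = 8.47583e+06 m/s, v₂ᵗ = 1.23943e+06 m/s.
(a) ΔV₁ = |v₁ᵗ − v₁| ≈ 2.059e+06 m/s = 2059 km/s.
(b) ΔV₂ = |v₂ − v₂ᵗ| ≈ 1.214e+06 m/s = 1214 km/s.
(c) ΔV_total = ΔV₁ + ΔV₂ ≈ 3.274e+06 m/s = 3274 km/s.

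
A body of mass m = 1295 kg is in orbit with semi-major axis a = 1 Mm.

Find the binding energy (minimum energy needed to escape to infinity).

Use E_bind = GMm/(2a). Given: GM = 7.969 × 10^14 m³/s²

Convert to SI: a = 1 Mm = 1e+06 m.
Total orbital energy is E = −GMm/(2a); binding energy is E_bind = −E = GMm/(2a).
E_bind = 7.969e+14 · 1295 / (2 · 1e+06) J ≈ 5.16e+11 J = 516 GJ.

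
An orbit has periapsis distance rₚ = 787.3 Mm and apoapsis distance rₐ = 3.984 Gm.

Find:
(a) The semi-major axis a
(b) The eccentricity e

Convert to SI: rₚ = 787.3 Mm = 7.873e+08 m; rₐ = 3.984 Gm = 3.984e+09 m.
(a) a = (rₚ + rₐ) / 2 = (7.873e+08 + 3.984e+09) / 2 ≈ 2.386e+09 m = 2.386 Gm.
(b) e = (rₐ − rₚ) / (rₐ + rₚ) = (3.984e+09 − 7.873e+08) / (3.984e+09 + 7.873e+08) ≈ 0.67.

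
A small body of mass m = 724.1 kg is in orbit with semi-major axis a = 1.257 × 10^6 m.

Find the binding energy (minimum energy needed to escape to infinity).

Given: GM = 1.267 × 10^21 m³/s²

Total orbital energy is E = −GMm/(2a); binding energy is E_bind = −E = GMm/(2a).
E_bind = 1.267e+21 · 724.1 / (2 · 1.257e+06) J ≈ 3.649e+17 J = 364.9 PJ.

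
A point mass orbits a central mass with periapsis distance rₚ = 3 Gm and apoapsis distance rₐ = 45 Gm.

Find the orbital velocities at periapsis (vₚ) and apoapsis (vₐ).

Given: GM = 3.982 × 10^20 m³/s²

Convert to SI: rₚ = 3 Gm = 3e+09 m; rₐ = 45 Gm = 4.5e+10 m.
Use the vis-viva equation v² = GM(2/r − 1/a) with a = (rₚ + rₐ)/2 = (3e+09 + 4.5e+10)/2 = 2.4e+10 m.
vₚ = √(GM · (2/rₚ − 1/a)) = √(3.982e+20 · (2/3e+09 − 1/2.4e+10)) m/s ≈ 4.989e+05 m/s = 498.9 km/s.
vₐ = √(GM · (2/rₐ − 1/a)) = √(3.982e+20 · (2/4.5e+10 − 1/2.4e+10)) m/s ≈ 3.326e+04 m/s = 33.26 km/s.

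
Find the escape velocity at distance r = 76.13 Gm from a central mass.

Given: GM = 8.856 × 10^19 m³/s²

Convert to SI: r = 76.13 Gm = 7.613e+10 m.
Escape velocity comes from setting total energy to zero: ½v² − GM/r = 0 ⇒ v_esc = √(2GM / r).
v_esc = √(2 · 8.856e+19 / 7.613e+10) m/s ≈ 4.823e+04 m/s = 48.23 km/s.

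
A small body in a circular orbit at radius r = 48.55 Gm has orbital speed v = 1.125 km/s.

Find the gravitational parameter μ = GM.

Convert to SI: r = 48.55 Gm = 4.855e+10 m; v = 1.125 km/s = 1125 m/s.
For a circular orbit v² = GM/r, so GM = v² · r.
GM = (1125)² · 4.855e+10 m³/s² ≈ 6.145e+16 m³/s² = 6.145 × 10^16 m³/s².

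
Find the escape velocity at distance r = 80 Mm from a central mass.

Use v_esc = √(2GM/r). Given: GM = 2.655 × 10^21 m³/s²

Convert to SI: r = 80 Mm = 8e+07 m.
Escape velocity comes from setting total energy to zero: ½v² − GM/r = 0 ⇒ v_esc = √(2GM / r).
v_esc = √(2 · 2.655e+21 / 8e+07) m/s ≈ 8.147e+06 m/s = 8147 km/s.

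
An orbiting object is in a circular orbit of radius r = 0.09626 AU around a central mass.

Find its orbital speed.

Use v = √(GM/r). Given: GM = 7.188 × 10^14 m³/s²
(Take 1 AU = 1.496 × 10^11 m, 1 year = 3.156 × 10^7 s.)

Convert to SI: r = 0.09626 AU = 1.44005e+10 m.
For a circular orbit, gravity supplies the centripetal force, so v = √(GM / r).
v = √(7.188e+14 / 1.44005e+10) m/s ≈ 223.4 m/s = 0.04713 AU/year.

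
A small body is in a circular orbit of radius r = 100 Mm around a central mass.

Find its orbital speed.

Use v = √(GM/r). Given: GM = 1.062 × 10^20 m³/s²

Convert to SI: r = 100 Mm = 1e+08 m.
For a circular orbit, gravity supplies the centripetal force, so v = √(GM / r).
v = √(1.062e+20 / 1e+08) m/s ≈ 1.031e+06 m/s = 1031 km/s.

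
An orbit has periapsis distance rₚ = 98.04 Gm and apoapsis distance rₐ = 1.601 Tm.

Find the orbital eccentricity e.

Convert to SI: rₚ = 98.04 Gm = 9.804e+10 m; rₐ = 1.601 Tm = 1.601e+12 m.
e = (rₐ − rₚ) / (rₐ + rₚ).
e = (1.601e+12 − 9.804e+10) / (1.601e+12 + 9.804e+10) = 1.50296e+12 / 1.69904e+12 ≈ 0.8846.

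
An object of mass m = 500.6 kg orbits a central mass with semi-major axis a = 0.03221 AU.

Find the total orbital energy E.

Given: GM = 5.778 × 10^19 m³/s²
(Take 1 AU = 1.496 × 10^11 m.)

Convert to SI: a = 0.03221 AU = 4.81862e+09 m.
E = −GMm / (2a).
E = −5.778e+19 · 500.6 / (2 · 4.81862e+09) J ≈ -3.001e+12 J = -3.001 TJ.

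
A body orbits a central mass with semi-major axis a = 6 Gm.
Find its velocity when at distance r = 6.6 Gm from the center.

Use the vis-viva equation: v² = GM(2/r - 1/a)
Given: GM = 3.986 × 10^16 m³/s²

Convert to SI: a = 6 Gm = 6e+09 m; r = 6.6 Gm = 6.6e+09 m.
Vis-viva: v = √(GM · (2/r − 1/a)).
2/r − 1/a = 2/6.6e+09 − 1/6e+09 = 1.36364e-10 m⁻¹.
v = √(3.986e+16 · 1.36364e-10) m/s ≈ 2331 m/s = 2.331 km/s.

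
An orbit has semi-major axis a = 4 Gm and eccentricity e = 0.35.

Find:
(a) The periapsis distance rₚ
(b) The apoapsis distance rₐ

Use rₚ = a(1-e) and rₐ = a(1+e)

Convert to SI: a = 4 Gm = 4e+09 m.
(a) rₚ = a(1 − e) = 4e+09 · (1 − 0.35) = 4e+09 · 0.65 ≈ 2.6e+09 m = 2.6 Gm.
(b) rₐ = a(1 + e) = 4e+09 · (1 + 0.35) = 4e+09 · 1.35 ≈ 5.4e+09 m = 5.4 Gm.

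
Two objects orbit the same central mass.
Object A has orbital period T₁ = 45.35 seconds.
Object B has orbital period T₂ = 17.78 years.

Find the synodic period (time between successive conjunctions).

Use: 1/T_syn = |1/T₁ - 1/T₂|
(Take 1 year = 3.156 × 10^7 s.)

Convert to SI: T₂ = 17.78 years = 5.61137e+08 s.
T_syn = |T₁ · T₂ / (T₁ − T₂)|.
T_syn = |45.35 · 5.61137e+08 / (45.35 − 5.61137e+08)| s ≈ 45.35 s = 45.35 seconds.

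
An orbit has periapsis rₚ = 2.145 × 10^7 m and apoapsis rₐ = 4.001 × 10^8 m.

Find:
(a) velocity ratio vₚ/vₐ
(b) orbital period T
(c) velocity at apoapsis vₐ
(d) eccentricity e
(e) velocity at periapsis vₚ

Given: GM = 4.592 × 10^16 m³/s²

(a) Conservation of angular momentum (rₚvₚ = rₐvₐ) gives vₚ/vₐ = rₐ/rₚ = 4.001e+08/2.145e+07 ≈ 18.65
(b) With a = (rₚ + rₐ)/2 = 2.10775e+08 m, T = 2π √(a³/GM) = 2π √((2.10775e+08)³/4.592e+16) s ≈ 8.972e+04 s
(c) With a = (rₚ + rₐ)/2 = 2.10775e+08 m, vₐ = √(GM (2/rₐ − 1/a)) = √(4.592e+16 · (2/4.001e+08 − 1/2.10775e+08)) m/s ≈ 3418 m/s
(d) e = (rₐ − rₚ)/(rₐ + rₚ) = (4.001e+08 − 2.145e+07)/(4.001e+08 + 2.145e+07) ≈ 0.8982
(e) With a = (rₚ + rₐ)/2 = 2.10775e+08 m, vₚ = √(GM (2/rₚ − 1/a)) = √(4.592e+16 · (2/2.145e+07 − 1/2.10775e+08)) m/s ≈ 6.375e+04 m/s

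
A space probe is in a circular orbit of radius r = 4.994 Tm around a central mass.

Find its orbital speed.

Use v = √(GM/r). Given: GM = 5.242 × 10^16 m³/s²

Convert to SI: r = 4.994 Tm = 4.994e+12 m.
For a circular orbit, gravity supplies the centripetal force, so v = √(GM / r).
v = √(5.242e+16 / 4.994e+12) m/s ≈ 102.5 m/s = 102.5 m/s.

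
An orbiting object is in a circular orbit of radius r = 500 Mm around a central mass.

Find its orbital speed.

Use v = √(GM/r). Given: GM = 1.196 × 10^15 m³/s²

Convert to SI: r = 500 Mm = 5e+08 m.
For a circular orbit, gravity supplies the centripetal force, so v = √(GM / r).
v = √(1.196e+15 / 5e+08) m/s ≈ 1547 m/s = 1.547 km/s.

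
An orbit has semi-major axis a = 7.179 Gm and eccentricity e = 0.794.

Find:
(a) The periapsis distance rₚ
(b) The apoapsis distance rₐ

Convert to SI: a = 7.179 Gm = 7.179e+09 m.
(a) rₚ = a(1 − e) = 7.179e+09 · (1 − 0.794) = 7.179e+09 · 0.206 ≈ 1.479e+09 m = 1.479 Gm.
(b) rₐ = a(1 + e) = 7.179e+09 · (1 + 0.794) = 7.179e+09 · 1.794 ≈ 1.288e+10 m = 12.88 Gm.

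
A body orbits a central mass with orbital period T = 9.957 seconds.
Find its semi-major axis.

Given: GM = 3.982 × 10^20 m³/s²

Invert Kepler's third law: a = (GM · T² / (4π²))^(1/3).
Substituting T = 9.957 s and GM = 3.982e+20 m³/s²:
a = (3.982e+20 · (9.957)² / (4π²))^(1/3) m
a ≈ 1e+07 m = 10 Mm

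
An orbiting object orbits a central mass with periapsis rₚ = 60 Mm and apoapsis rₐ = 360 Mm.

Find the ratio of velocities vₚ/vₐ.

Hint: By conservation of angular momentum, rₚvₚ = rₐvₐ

Convert to SI: rₚ = 60 Mm = 6e+07 m; rₐ = 360 Mm = 3.6e+08 m.
Conservation of angular momentum gives rₚvₚ = rₐvₐ, so vₚ/vₐ = rₐ/rₚ.
vₚ/vₐ = 3.6e+08 / 6e+07 ≈ 6.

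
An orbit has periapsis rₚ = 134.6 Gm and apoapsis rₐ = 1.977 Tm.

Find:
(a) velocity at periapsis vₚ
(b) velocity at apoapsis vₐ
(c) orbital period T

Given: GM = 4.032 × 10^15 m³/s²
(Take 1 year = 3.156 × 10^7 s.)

Convert to SI: rₚ = 134.6 Gm = 1.346e+11 m; rₐ = 1.977 Tm = 1.977e+12 m.
(a) With a = (rₚ + rₐ)/2 = 1.0558e+12 m, vₚ = √(GM (2/rₚ − 1/a)) = √(4.032e+15 · (2/1.346e+11 − 1/1.0558e+12)) m/s ≈ 236.8 m/s
(b) With a = (rₚ + rₐ)/2 = 1.0558e+12 m, vₐ = √(GM (2/rₐ − 1/a)) = √(4.032e+15 · (2/1.977e+12 − 1/1.0558e+12)) m/s ≈ 16.12 m/s
(c) With a = (rₚ + rₐ)/2 = 1.0558e+12 m, T = 2π √(a³/GM) = 2π √((1.0558e+12)³/4.032e+15) s ≈ 1.073e+11 s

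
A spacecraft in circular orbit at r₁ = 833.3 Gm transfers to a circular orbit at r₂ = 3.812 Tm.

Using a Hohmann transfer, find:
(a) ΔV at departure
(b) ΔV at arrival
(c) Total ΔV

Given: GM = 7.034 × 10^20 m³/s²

Convert to SI: r₁ = 833.3 Gm = 8.333e+11 m; r₂ = 3.812 Tm = 3.812e+12 m.
Transfer semi-major axis: a_t = (r₁ + r₂)/2 = (8.333e+11 + 3.812e+12)/2 = 2.32265e+12 m.
Circular speeds: v₁ = √(GM/r₁) = 29053.6 m/s, v₂ = √(GM/r₂) = 13583.9 m/s.
Transfer speeds (vis-viva v² = GM(2/r − 1/a_t)): v₁ᵗ = 37220.7 m/s, v₂ᵗ = 8136.42 m/s.
(a) ΔV₁ = |v₁ᵗ − v₁| ≈ 8167 m/s = 8.167 km/s.
(b) ΔV₂ = |v₂ − v₂ᵗ| ≈ 5447 m/s = 5.447 km/s.
(c) ΔV_total = ΔV₁ + ΔV₂ ≈ 1.361e+04 m/s = 13.61 km/s.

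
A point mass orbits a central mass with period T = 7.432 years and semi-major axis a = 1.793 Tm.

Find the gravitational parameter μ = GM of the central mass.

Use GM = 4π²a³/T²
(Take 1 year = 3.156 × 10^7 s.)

Convert to SI: T = 7.432 years = 2.34554e+08 s; a = 1.793 Tm = 1.793e+12 m.
GM = 4π² · a³ / T².
GM = 4π² · (1.793e+12)³ / (2.34554e+08)² m³/s² ≈ 4.136e+21 m³/s² = 4.136 × 10^21 m³/s².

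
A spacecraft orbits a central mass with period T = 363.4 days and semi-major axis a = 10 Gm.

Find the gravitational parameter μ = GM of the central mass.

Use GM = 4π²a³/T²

Convert to SI: T = 363.4 days = 3.13978e+07 s; a = 10 Gm = 1e+10 m.
GM = 4π² · a³ / T².
GM = 4π² · (1e+10)³ / (3.13978e+07)² m³/s² ≈ 4.005e+16 m³/s² = 4.005 × 10^16 m³/s².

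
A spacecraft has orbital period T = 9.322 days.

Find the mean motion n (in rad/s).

Convert to SI: T = 9.322 days = 805421 s.
n = 2π / T.
n = 2π / 805421 s ≈ 7.801e-06 rad/s.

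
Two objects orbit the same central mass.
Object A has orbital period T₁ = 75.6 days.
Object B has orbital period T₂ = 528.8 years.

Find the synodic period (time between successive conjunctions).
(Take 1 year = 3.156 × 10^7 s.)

Convert to SI: T₁ = 75.6 days = 6.53184e+06 s; T₂ = 528.8 years = 1.66889e+10 s.
T_syn = |T₁ · T₂ / (T₁ − T₂)|.
T_syn = |6.53184e+06 · 1.66889e+10 / (6.53184e+06 − 1.66889e+10)| s ≈ 6.534e+06 s = 75.63 days.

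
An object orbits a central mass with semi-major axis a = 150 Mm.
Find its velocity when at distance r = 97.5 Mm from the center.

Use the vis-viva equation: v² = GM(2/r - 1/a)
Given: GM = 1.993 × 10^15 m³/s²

Convert to SI: a = 150 Mm = 1.5e+08 m; r = 97.5 Mm = 9.75e+07 m.
Vis-viva: v = √(GM · (2/r − 1/a)).
2/r − 1/a = 2/9.75e+07 − 1/1.5e+08 = 1.38462e-08 m⁻¹.
v = √(1.993e+15 · 1.38462e-08) m/s ≈ 5253 m/s = 5.253 km/s.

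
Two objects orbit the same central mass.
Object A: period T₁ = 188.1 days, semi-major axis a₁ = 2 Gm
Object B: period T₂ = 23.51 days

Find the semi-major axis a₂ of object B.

Convert to SI: T₁ = 188.1 days = 1.62518e+07 s; a₁ = 2 Gm = 2e+09 m; T₂ = 23.51 days = 2.03126e+06 s.
Kepler's third law: (T₁/T₂)² = (a₁/a₂)³ ⇒ a₂ = a₁ · (T₂/T₁)^(2/3).
T₂/T₁ = 2.03126e+06 / 1.62518e+07 = 0.124987.
a₂ = 2e+09 · (0.124987)^(2/3) m ≈ 5e+08 m = 500 Mm.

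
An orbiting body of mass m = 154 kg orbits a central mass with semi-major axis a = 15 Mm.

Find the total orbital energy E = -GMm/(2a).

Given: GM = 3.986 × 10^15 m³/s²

Convert to SI: a = 15 Mm = 1.5e+07 m.
E = −GMm / (2a).
E = −3.986e+15 · 154 / (2 · 1.5e+07) J ≈ -2.046e+10 J = -20.46 GJ.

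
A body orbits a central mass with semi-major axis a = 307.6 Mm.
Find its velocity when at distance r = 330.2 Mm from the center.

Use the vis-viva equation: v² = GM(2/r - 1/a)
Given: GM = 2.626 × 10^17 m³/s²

Convert to SI: a = 307.6 Mm = 3.076e+08 m; r = 330.2 Mm = 3.302e+08 m.
Vis-viva: v = √(GM · (2/r − 1/a)).
2/r − 1/a = 2/3.302e+08 − 1/3.076e+08 = 2.80596e-09 m⁻¹.
v = √(2.626e+17 · 2.80596e-09) m/s ≈ 2.714e+04 m/s = 27.14 km/s.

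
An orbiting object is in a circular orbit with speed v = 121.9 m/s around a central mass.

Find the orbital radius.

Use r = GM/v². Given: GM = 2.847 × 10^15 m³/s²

For a circular orbit, v² = GM / r, so r = GM / v².
r = 2.847e+15 / (121.9)² m ≈ 1.916e+11 m = 191.6 Gm.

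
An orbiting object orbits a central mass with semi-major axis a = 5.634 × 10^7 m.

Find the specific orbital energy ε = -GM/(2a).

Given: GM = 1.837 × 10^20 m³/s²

ε = −GM / (2a).
ε = −1.837e+20 / (2 · 5.634e+07) J/kg ≈ -1.63e+12 J/kg = -1630 GJ/kg.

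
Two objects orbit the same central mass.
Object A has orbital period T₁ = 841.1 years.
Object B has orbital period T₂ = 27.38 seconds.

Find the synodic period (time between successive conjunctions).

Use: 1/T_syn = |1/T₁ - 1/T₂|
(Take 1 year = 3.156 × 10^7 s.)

Convert to SI: T₁ = 841.1 years = 2.65451e+10 s.
T_syn = |T₁ · T₂ / (T₁ − T₂)|.
T_syn = |2.65451e+10 · 27.38 / (2.65451e+10 − 27.38)| s ≈ 27.38 s = 27.38 seconds.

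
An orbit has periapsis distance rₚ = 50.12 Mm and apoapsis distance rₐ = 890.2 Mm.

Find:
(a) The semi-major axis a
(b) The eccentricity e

Convert to SI: rₚ = 50.12 Mm = 5.012e+07 m; rₐ = 890.2 Mm = 8.902e+08 m.
(a) a = (rₚ + rₐ) / 2 = (5.012e+07 + 8.902e+08) / 2 ≈ 4.702e+08 m = 470.2 Mm.
(b) e = (rₐ − rₚ) / (rₐ + rₚ) = (8.902e+08 − 5.012e+07) / (8.902e+08 + 5.012e+07) ≈ 0.8934.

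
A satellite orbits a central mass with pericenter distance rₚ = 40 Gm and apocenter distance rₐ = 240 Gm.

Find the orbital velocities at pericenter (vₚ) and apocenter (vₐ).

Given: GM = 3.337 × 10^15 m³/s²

Convert to SI: rₚ = 40 Gm = 4e+10 m; rₐ = 240 Gm = 2.4e+11 m.
Use the vis-viva equation v² = GM(2/r − 1/a) with a = (rₚ + rₐ)/2 = (4e+10 + 2.4e+11)/2 = 1.4e+11 m.
vₚ = √(GM · (2/rₚ − 1/a)) = √(3.337e+15 · (2/4e+10 − 1/1.4e+11)) m/s ≈ 378.2 m/s = 378.2 m/s.
vₐ = √(GM · (2/rₐ − 1/a)) = √(3.337e+15 · (2/2.4e+11 − 1/1.4e+11)) m/s ≈ 63.03 m/s = 63.03 m/s.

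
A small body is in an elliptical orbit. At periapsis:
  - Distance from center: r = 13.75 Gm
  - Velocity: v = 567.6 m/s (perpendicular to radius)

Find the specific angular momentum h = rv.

Convert to SI: r = 13.75 Gm = 1.375e+10 m.
With v perpendicular to r, h = r · v.
h = 1.375e+10 · 567.6 m²/s ≈ 7.804e+12 m²/s.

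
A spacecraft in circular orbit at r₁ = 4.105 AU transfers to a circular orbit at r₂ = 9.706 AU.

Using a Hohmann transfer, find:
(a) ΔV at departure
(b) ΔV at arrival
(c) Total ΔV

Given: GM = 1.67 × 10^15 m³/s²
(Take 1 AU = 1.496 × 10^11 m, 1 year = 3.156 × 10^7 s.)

Convert to SI: r₁ = 4.105 AU = 6.14108e+11 m; r₂ = 9.706 AU = 1.45202e+12 m.
Transfer semi-major axis: a_t = (r₁ + r₂)/2 = (6.14108e+11 + 1.45202e+12)/2 = 1.03306e+12 m.
Circular speeds: v₁ = √(GM/r₁) = 52.1478 m/s, v₂ = √(GM/r₂) = 33.9135 m/s.
Transfer speeds (vis-viva v² = GM(2/r − 1/a_t)): v₁ᵗ = 61.8242 m/s, v₂ᵗ = 26.1476 m/s.
(a) ΔV₁ = |v₁ᵗ − v₁| ≈ 9.676 m/s = 0.002041 AU/year.
(b) ΔV₂ = |v₂ − v₂ᵗ| ≈ 7.766 m/s = 0.001638 AU/year.
(c) ΔV_total = ΔV₁ + ΔV₂ ≈ 17.44 m/s = 0.00368 AU/year.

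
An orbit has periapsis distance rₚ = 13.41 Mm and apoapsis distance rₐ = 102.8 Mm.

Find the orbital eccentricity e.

Convert to SI: rₚ = 13.41 Mm = 1.341e+07 m; rₐ = 102.8 Mm = 1.028e+08 m.
e = (rₐ − rₚ) / (rₐ + rₚ).
e = (1.028e+08 − 1.341e+07) / (1.028e+08 + 1.341e+07) = 8.939e+07 / 1.1621e+08 ≈ 0.7692.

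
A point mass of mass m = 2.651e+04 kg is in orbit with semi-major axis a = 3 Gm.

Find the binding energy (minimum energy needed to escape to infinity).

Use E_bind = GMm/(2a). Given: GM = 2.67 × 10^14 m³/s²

Convert to SI: a = 3 Gm = 3e+09 m.
Total orbital energy is E = −GMm/(2a); binding energy is E_bind = −E = GMm/(2a).
E_bind = 2.67e+14 · 2.651e+04 / (2 · 3e+09) J ≈ 1.18e+09 J = 1.18 GJ.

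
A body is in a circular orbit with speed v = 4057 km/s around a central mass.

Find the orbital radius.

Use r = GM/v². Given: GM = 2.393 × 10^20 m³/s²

Convert to SI: v = 4057 km/s = 4.057e+06 m/s.
For a circular orbit, v² = GM / r, so r = GM / v².
r = 2.393e+20 / (4.057e+06)² m ≈ 1.454e+07 m = 1.454 × 10^7 m.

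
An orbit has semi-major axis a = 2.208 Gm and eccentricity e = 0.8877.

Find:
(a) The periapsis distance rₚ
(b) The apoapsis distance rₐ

Convert to SI: a = 2.208 Gm = 2.208e+09 m.
(a) rₚ = a(1 − e) = 2.208e+09 · (1 − 0.8877) = 2.208e+09 · 0.1123 ≈ 2.48e+08 m = 248 Mm.
(b) rₐ = a(1 + e) = 2.208e+09 · (1 + 0.8877) = 2.208e+09 · 1.8877 ≈ 4.168e+09 m = 4.168 Gm.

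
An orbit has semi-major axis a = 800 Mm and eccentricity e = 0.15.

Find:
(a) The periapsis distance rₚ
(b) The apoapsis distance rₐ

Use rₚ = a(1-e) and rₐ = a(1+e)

Convert to SI: a = 800 Mm = 8e+08 m.
(a) rₚ = a(1 − e) = 8e+08 · (1 − 0.15) = 8e+08 · 0.85 ≈ 6.8e+08 m = 680 Mm.
(b) rₐ = a(1 + e) = 8e+08 · (1 + 0.15) = 8e+08 · 1.15 ≈ 9.2e+08 m = 920 Mm.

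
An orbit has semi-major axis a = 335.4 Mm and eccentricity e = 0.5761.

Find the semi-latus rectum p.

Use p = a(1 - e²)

Convert to SI: a = 335.4 Mm = 3.354e+08 m.
p = a (1 − e²).
p = 3.354e+08 · (1 − (0.5761)²) = 3.354e+08 · 0.668109 ≈ 2.241e+08 m = 224.1 Mm.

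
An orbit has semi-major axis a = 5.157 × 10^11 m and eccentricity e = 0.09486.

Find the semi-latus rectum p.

p = a (1 − e²).
p = 5.157e+11 · (1 − (0.09486)²) = 5.157e+11 · 0.991002 ≈ 5.111e+11 m = 5.111 × 10^11 m.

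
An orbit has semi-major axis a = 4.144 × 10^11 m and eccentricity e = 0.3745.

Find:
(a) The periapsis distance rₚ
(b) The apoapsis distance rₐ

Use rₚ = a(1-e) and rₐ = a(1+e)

(a) rₚ = a(1 − e) = 4.144e+11 · (1 − 0.3745) = 4.144e+11 · 0.6255 ≈ 2.592e+11 m = 2.592 × 10^11 m.
(b) rₐ = a(1 + e) = 4.144e+11 · (1 + 0.3745) = 4.144e+11 · 1.3745 ≈ 5.696e+11 m = 5.696 × 10^11 m.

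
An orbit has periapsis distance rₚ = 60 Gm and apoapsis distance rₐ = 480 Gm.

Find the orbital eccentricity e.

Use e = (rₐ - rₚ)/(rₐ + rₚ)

Convert to SI: rₚ = 60 Gm = 6e+10 m; rₐ = 480 Gm = 4.8e+11 m.
e = (rₐ − rₚ) / (rₐ + rₚ).
e = (4.8e+11 − 6e+10) / (4.8e+11 + 6e+10) = 4.2e+11 / 5.4e+11 ≈ 0.7778.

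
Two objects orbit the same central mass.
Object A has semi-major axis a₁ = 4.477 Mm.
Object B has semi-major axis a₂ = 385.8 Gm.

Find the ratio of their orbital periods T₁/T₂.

Convert to SI: a₁ = 4.477 Mm = 4.477e+06 m; a₂ = 385.8 Gm = 3.858e+11 m.
From Kepler's third law, (T₁/T₂)² = (a₁/a₂)³, so T₁/T₂ = (a₁/a₂)^(3/2).
a₁/a₂ = 4.477e+06 / 3.858e+11 = 1.16045e-05.
T₁/T₂ = (1.16045e-05)^(3/2) ≈ 3.953e-08.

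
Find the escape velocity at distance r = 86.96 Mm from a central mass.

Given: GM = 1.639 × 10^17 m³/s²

Convert to SI: r = 86.96 Mm = 8.696e+07 m.
Escape velocity comes from setting total energy to zero: ½v² − GM/r = 0 ⇒ v_esc = √(2GM / r).
v_esc = √(2 · 1.639e+17 / 8.696e+07) m/s ≈ 6.14e+04 m/s = 61.4 km/s.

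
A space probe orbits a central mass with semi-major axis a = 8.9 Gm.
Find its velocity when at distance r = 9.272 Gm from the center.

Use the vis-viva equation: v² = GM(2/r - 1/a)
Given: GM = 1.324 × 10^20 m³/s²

Convert to SI: a = 8.9 Gm = 8.9e+09 m; r = 9.272 Gm = 9.272e+09 m.
Vis-viva: v = √(GM · (2/r − 1/a)).
2/r − 1/a = 2/9.272e+09 − 1/8.9e+09 = 1.03344e-10 m⁻¹.
v = √(1.324e+20 · 1.03344e-10) m/s ≈ 1.17e+05 m/s = 117 km/s.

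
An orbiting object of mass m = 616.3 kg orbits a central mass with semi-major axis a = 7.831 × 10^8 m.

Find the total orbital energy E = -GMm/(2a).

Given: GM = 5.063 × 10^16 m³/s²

E = −GMm / (2a).
E = −5.063e+16 · 616.3 / (2 · 7.831e+08) J ≈ -1.992e+10 J = -19.92 GJ.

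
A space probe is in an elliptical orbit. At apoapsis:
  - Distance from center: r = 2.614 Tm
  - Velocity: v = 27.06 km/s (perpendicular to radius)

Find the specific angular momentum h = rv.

Convert to SI: r = 2.614 Tm = 2.614e+12 m; v = 27.06 km/s = 27060 m/s.
With v perpendicular to r, h = r · v.
h = 2.614e+12 · 27060 m²/s ≈ 7.073e+16 m²/s.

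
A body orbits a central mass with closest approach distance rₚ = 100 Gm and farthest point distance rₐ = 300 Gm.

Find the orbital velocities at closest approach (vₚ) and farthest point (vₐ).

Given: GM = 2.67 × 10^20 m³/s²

Convert to SI: rₚ = 100 Gm = 1e+11 m; rₐ = 300 Gm = 3e+11 m.
Use the vis-viva equation v² = GM(2/r − 1/a) with a = (rₚ + rₐ)/2 = (1e+11 + 3e+11)/2 = 2e+11 m.
vₚ = √(GM · (2/rₚ − 1/a)) = √(2.67e+20 · (2/1e+11 − 1/2e+11)) m/s ≈ 6.329e+04 m/s = 63.29 km/s.
vₐ = √(GM · (2/rₐ − 1/a)) = √(2.67e+20 · (2/3e+11 − 1/2e+11)) m/s ≈ 2.11e+04 m/s = 21.1 km/s.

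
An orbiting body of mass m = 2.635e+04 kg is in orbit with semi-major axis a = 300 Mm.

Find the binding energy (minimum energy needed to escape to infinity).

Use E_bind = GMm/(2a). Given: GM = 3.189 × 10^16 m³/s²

Convert to SI: a = 300 Mm = 3e+08 m.
Total orbital energy is E = −GMm/(2a); binding energy is E_bind = −E = GMm/(2a).
E_bind = 3.189e+16 · 2.635e+04 / (2 · 3e+08) J ≈ 1.401e+12 J = 1.401 TJ.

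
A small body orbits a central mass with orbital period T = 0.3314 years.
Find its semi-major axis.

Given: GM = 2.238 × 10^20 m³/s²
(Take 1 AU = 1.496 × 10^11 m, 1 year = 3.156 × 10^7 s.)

Convert to SI: T = 0.3314 years = 1.0459e+07 s.
Invert Kepler's third law: a = (GM · T² / (4π²))^(1/3).
Substituting T = 1.0459e+07 s and GM = 2.238e+20 m³/s²:
a = (2.238e+20 · (1.0459e+07)² / (4π²))^(1/3) m
a ≈ 8.528e+10 m = 0.57 AU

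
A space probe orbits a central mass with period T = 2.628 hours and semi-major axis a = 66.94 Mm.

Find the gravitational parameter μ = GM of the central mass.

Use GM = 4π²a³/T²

Convert to SI: T = 2.628 hours = 9460.8 s; a = 66.94 Mm = 6.694e+07 m.
GM = 4π² · a³ / T².
GM = 4π² · (6.694e+07)³ / (9460.8)² m³/s² ≈ 1.323e+17 m³/s² = 1.323 × 10^17 m³/s².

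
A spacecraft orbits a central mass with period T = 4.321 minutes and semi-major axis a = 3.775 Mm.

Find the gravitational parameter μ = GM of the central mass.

Convert to SI: T = 4.321 minutes = 259.26 s; a = 3.775 Mm = 3.775e+06 m.
GM = 4π² · a³ / T².
GM = 4π² · (3.775e+06)³ / (259.26)² m³/s² ≈ 3.16e+16 m³/s² = 3.16 × 10^16 m³/s².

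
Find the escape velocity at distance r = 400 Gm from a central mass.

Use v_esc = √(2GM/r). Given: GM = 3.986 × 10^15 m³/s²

Convert to SI: r = 400 Gm = 4e+11 m.
Escape velocity comes from setting total energy to zero: ½v² − GM/r = 0 ⇒ v_esc = √(2GM / r).
v_esc = √(2 · 3.986e+15 / 4e+11) m/s ≈ 141.2 m/s = 141.2 m/s.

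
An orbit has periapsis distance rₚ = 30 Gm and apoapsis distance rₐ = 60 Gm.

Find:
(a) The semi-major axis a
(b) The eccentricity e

Convert to SI: rₚ = 30 Gm = 3e+10 m; rₐ = 60 Gm = 6e+10 m.
(a) a = (rₚ + rₐ) / 2 = (3e+10 + 6e+10) / 2 ≈ 4.5e+10 m = 45 Gm.
(b) e = (rₐ − rₚ) / (rₐ + rₚ) = (6e+10 − 3e+10) / (6e+10 + 3e+10) ≈ 0.3333.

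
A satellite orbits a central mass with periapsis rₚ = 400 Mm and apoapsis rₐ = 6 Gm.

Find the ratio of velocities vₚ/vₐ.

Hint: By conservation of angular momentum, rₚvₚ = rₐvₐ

Convert to SI: rₚ = 400 Mm = 4e+08 m; rₐ = 6 Gm = 6e+09 m.
Conservation of angular momentum gives rₚvₚ = rₐvₐ, so vₚ/vₐ = rₐ/rₚ.
vₚ/vₐ = 6e+09 / 4e+08 ≈ 15.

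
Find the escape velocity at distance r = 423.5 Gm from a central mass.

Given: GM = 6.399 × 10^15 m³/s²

Convert to SI: r = 423.5 Gm = 4.235e+11 m.
Escape velocity comes from setting total energy to zero: ½v² − GM/r = 0 ⇒ v_esc = √(2GM / r).
v_esc = √(2 · 6.399e+15 / 4.235e+11) m/s ≈ 173.8 m/s = 173.8 m/s.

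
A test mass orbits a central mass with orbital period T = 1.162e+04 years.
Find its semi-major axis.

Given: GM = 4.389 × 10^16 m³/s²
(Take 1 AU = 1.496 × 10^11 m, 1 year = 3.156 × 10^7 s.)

Convert to SI: T = 1.162e+04 years = 3.66727e+11 s.
Invert Kepler's third law: a = (GM · T² / (4π²))^(1/3).
Substituting T = 3.66727e+11 s and GM = 4.389e+16 m³/s²:
a = (4.389e+16 · (3.66727e+11)² / (4π²))^(1/3) m
a ≈ 5.308e+12 m = 35.48 AU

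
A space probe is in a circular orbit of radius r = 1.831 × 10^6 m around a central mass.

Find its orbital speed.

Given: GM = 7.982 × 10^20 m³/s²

For a circular orbit, gravity supplies the centripetal force, so v = √(GM / r).
v = √(7.982e+20 / 1.831e+06) m/s ≈ 2.088e+07 m/s = 2.088e+04 km/s.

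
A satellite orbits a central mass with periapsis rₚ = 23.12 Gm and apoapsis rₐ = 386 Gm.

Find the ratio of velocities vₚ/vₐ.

Convert to SI: rₚ = 23.12 Gm = 2.312e+10 m; rₐ = 386 Gm = 3.86e+11 m.
Conservation of angular momentum gives rₚvₚ = rₐvₐ, so vₚ/vₐ = rₐ/rₚ.
vₚ/vₐ = 3.86e+11 / 2.312e+10 ≈ 16.7.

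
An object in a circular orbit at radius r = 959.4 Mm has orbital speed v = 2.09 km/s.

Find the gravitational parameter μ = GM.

Convert to SI: r = 959.4 Mm = 9.594e+08 m; v = 2.09 km/s = 2090 m/s.
For a circular orbit v² = GM/r, so GM = v² · r.
GM = (2090)² · 9.594e+08 m³/s² ≈ 4.191e+15 m³/s² = 4.191 × 10^15 m³/s².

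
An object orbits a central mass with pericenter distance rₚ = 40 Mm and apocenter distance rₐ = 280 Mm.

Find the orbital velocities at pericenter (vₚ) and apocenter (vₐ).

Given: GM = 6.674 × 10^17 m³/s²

Convert to SI: rₚ = 40 Mm = 4e+07 m; rₐ = 280 Mm = 2.8e+08 m.
Use the vis-viva equation v² = GM(2/r − 1/a) with a = (rₚ + rₐ)/2 = (4e+07 + 2.8e+08)/2 = 1.6e+08 m.
vₚ = √(GM · (2/rₚ − 1/a)) = √(6.674e+17 · (2/4e+07 − 1/1.6e+08)) m/s ≈ 1.709e+05 m/s = 170.9 km/s.
vₐ = √(GM · (2/rₐ − 1/a)) = √(6.674e+17 · (2/2.8e+08 − 1/1.6e+08)) m/s ≈ 2.441e+04 m/s = 24.41 km/s.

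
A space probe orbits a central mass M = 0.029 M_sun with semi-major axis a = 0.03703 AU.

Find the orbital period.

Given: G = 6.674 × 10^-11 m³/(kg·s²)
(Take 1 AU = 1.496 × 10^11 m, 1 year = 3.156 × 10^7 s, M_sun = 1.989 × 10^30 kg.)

Convert to SI: a = 0.03703 AU = 5.53969e+09 m; M = 0.029 M_sun = 5.7681e+28 kg.
GM = G · M = 6.674e-11 · 5.7681e+28 = 3.84963e+18 m³/s².
Kepler's third law: T = 2π √(a³ / GM).
Substituting a = 5.53969e+09 m and GM = 3.84963e+18 m³/s²:
T = 2π √((5.53969e+09)³ / 3.84963e+18) s
T ≈ 1.32e+06 s = 0.04184 years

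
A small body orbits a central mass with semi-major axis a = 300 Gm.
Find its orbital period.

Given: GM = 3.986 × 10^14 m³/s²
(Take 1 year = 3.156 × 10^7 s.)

Convert to SI: a = 300 Gm = 3e+11 m.
Kepler's third law: T = 2π √(a³ / GM).
Substituting a = 3e+11 m and GM = 3.986e+14 m³/s²:
T = 2π √((3e+11)³ / 3.986e+14) s
T ≈ 5.171e+10 s = 1639 years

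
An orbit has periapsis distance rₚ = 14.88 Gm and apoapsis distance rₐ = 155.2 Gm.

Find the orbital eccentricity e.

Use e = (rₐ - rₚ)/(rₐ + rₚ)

Convert to SI: rₚ = 14.88 Gm = 1.488e+10 m; rₐ = 155.2 Gm = 1.552e+11 m.
e = (rₐ − rₚ) / (rₐ + rₚ).
e = (1.552e+11 − 1.488e+10) / (1.552e+11 + 1.488e+10) = 1.4032e+11 / 1.7008e+11 ≈ 0.825.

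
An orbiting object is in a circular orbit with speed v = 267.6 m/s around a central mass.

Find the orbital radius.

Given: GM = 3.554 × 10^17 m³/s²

For a circular orbit, v² = GM / r, so r = GM / v².
r = 3.554e+17 / (267.6)² m ≈ 4.963e+12 m = 4.963 Tm.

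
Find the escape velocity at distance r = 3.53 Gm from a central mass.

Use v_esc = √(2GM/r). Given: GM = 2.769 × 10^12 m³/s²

Convert to SI: r = 3.53 Gm = 3.53e+09 m.
Escape velocity comes from setting total energy to zero: ½v² − GM/r = 0 ⇒ v_esc = √(2GM / r).
v_esc = √(2 · 2.769e+12 / 3.53e+09) m/s ≈ 39.61 m/s = 39.61 m/s.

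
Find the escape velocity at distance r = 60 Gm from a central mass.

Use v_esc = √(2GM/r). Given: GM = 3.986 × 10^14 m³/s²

Convert to SI: r = 60 Gm = 6e+10 m.
Escape velocity comes from setting total energy to zero: ½v² − GM/r = 0 ⇒ v_esc = √(2GM / r).
v_esc = √(2 · 3.986e+14 / 6e+10) m/s ≈ 115.3 m/s = 115.3 m/s.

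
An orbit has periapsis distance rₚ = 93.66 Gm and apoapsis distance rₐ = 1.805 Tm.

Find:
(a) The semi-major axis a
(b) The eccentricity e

Convert to SI: rₚ = 93.66 Gm = 9.366e+10 m; rₐ = 1.805 Tm = 1.805e+12 m.
(a) a = (rₚ + rₐ) / 2 = (9.366e+10 + 1.805e+12) / 2 ≈ 9.493e+11 m = 949.3 Gm.
(b) e = (rₐ − rₚ) / (rₐ + rₚ) = (1.805e+12 − 9.366e+10) / (1.805e+12 + 9.366e+10) ≈ 0.9013.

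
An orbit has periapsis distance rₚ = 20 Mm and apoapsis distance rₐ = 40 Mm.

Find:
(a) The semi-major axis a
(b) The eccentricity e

Convert to SI: rₚ = 20 Mm = 2e+07 m; rₐ = 40 Mm = 4e+07 m.
(a) a = (rₚ + rₐ) / 2 = (2e+07 + 4e+07) / 2 ≈ 3e+07 m = 30 Mm.
(b) e = (rₐ − rₚ) / (rₐ + rₚ) = (4e+07 − 2e+07) / (4e+07 + 2e+07) ≈ 0.3333.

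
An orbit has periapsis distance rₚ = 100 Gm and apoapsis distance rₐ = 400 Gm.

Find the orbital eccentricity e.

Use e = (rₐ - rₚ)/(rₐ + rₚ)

Convert to SI: rₚ = 100 Gm = 1e+11 m; rₐ = 400 Gm = 4e+11 m.
e = (rₐ − rₚ) / (rₐ + rₚ).
e = (4e+11 − 1e+11) / (4e+11 + 1e+11) = 3e+11 / 5e+11 ≈ 0.6.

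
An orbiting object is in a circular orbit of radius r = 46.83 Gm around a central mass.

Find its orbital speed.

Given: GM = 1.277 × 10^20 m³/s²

Convert to SI: r = 46.83 Gm = 4.683e+10 m.
For a circular orbit, gravity supplies the centripetal force, so v = √(GM / r).
v = √(1.277e+20 / 4.683e+10) m/s ≈ 5.222e+04 m/s = 52.22 km/s.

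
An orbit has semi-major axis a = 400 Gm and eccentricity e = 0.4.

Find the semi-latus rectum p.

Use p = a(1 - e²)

Convert to SI: a = 400 Gm = 4e+11 m.
p = a (1 − e²).
p = 4e+11 · (1 − (0.4)²) = 4e+11 · 0.84 ≈ 3.36e+11 m = 336 Gm.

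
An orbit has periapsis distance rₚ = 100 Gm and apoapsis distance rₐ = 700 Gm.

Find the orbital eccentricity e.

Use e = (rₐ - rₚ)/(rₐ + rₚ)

Convert to SI: rₚ = 100 Gm = 1e+11 m; rₐ = 700 Gm = 7e+11 m.
e = (rₐ − rₚ) / (rₐ + rₚ).
e = (7e+11 − 1e+11) / (7e+11 + 1e+11) = 6e+11 / 8e+11 ≈ 0.75.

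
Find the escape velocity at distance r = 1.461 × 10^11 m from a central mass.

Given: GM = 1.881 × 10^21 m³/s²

Escape velocity comes from setting total energy to zero: ½v² − GM/r = 0 ⇒ v_esc = √(2GM / r).
v_esc = √(2 · 1.881e+21 / 1.461e+11) m/s ≈ 1.605e+05 m/s = 160.5 km/s.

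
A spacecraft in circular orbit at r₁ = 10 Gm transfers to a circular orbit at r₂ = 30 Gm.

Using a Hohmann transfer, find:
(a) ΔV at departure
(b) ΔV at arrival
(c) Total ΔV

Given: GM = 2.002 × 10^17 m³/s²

Convert to SI: r₁ = 10 Gm = 1e+10 m; r₂ = 30 Gm = 3e+10 m.
Transfer semi-major axis: a_t = (r₁ + r₂)/2 = (1e+10 + 3e+10)/2 = 2e+10 m.
Circular speeds: v₁ = √(GM/r₁) = 4474.37 m/s, v₂ = √(GM/r₂) = 2583.28 m/s.
Transfer speeds (vis-viva v² = GM(2/r − 1/a_t)): v₁ᵗ = 5479.96 m/s, v₂ᵗ = 1826.65 m/s.
(a) ΔV₁ = |v₁ᵗ − v₁| ≈ 1006 m/s = 1.006 km/s.
(b) ΔV₂ = |v₂ − v₂ᵗ| ≈ 756.6 m/s = 756.6 m/s.
(c) ΔV_total = ΔV₁ + ΔV₂ ≈ 1762 m/s = 1.762 km/s.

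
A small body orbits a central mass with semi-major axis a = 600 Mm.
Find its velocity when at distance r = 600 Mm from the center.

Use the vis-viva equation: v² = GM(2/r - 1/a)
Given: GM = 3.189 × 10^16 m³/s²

Convert to SI: a = 600 Mm = 6e+08 m; r = 600 Mm = 6e+08 m.
Vis-viva: v = √(GM · (2/r − 1/a)).
2/r − 1/a = 2/6e+08 − 1/6e+08 = 1.66667e-09 m⁻¹.
v = √(3.189e+16 · 1.66667e-09) m/s ≈ 7290 m/s = 7.29 km/s.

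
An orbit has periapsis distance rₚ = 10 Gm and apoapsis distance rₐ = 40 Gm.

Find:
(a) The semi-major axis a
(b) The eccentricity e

Convert to SI: rₚ = 10 Gm = 1e+10 m; rₐ = 40 Gm = 4e+10 m.
(a) a = (rₚ + rₐ) / 2 = (1e+10 + 4e+10) / 2 ≈ 2.5e+10 m = 25 Gm.
(b) e = (rₐ − rₚ) / (rₐ + rₚ) = (4e+10 − 1e+10) / (4e+10 + 1e+10) ≈ 0.6.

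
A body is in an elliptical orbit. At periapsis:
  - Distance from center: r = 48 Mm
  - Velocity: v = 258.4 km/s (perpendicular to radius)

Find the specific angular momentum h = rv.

Convert to SI: r = 48 Mm = 4.8e+07 m; v = 258.4 km/s = 258400 m/s.
With v perpendicular to r, h = r · v.
h = 4.8e+07 · 258400 m²/s ≈ 1.24e+13 m²/s.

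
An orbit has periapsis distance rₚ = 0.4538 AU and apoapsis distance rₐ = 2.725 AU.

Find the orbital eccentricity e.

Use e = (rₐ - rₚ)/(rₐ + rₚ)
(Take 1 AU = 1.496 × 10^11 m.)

Convert to SI: rₚ = 0.4538 AU = 6.78885e+10 m; rₐ = 2.725 AU = 4.0766e+11 m.
e = (rₐ − rₚ) / (rₐ + rₚ).
e = (4.0766e+11 − 6.78885e+10) / (4.0766e+11 + 6.78885e+10) = 3.39772e+11 / 4.75548e+11 ≈ 0.7145.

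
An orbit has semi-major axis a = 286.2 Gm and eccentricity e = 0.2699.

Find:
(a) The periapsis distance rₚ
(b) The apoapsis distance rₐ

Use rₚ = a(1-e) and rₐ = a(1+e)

Convert to SI: a = 286.2 Gm = 2.862e+11 m.
(a) rₚ = a(1 − e) = 2.862e+11 · (1 − 0.2699) = 2.862e+11 · 0.7301 ≈ 2.09e+11 m = 209 Gm.
(b) rₐ = a(1 + e) = 2.862e+11 · (1 + 0.2699) = 2.862e+11 · 1.2699 ≈ 3.634e+11 m = 363.4 Gm.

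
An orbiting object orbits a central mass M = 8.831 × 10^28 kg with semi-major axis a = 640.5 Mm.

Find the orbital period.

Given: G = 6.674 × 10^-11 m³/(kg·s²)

Convert to SI: a = 640.5 Mm = 6.405e+08 m.
GM = G · M = 6.674e-11 · 8.831e+28 = 5.89381e+18 m³/s².
Kepler's third law: T = 2π √(a³ / GM).
Substituting a = 6.405e+08 m and GM = 5.89381e+18 m³/s²:
T = 2π √((6.405e+08)³ / 5.89381e+18) s
T ≈ 4.195e+04 s = 11.65 hours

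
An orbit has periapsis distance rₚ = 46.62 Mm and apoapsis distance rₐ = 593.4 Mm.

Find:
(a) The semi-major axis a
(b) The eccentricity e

Convert to SI: rₚ = 46.62 Mm = 4.662e+07 m; rₐ = 593.4 Mm = 5.934e+08 m.
(a) a = (rₚ + rₐ) / 2 = (4.662e+07 + 5.934e+08) / 2 ≈ 3.2e+08 m = 320 Mm.
(b) e = (rₐ − rₚ) / (rₐ + rₚ) = (5.934e+08 − 4.662e+07) / (5.934e+08 + 4.662e+07) ≈ 0.8543.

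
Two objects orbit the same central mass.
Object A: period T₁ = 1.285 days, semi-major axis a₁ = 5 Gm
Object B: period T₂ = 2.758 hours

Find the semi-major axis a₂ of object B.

Convert to SI: T₁ = 1.285 days = 111024 s; a₁ = 5 Gm = 5e+09 m; T₂ = 2.758 hours = 9928.8 s.
Kepler's third law: (T₁/T₂)² = (a₁/a₂)³ ⇒ a₂ = a₁ · (T₂/T₁)^(2/3).
T₂/T₁ = 9928.8 / 111024 = 0.0894293.
a₂ = 5e+09 · (0.0894293)^(2/3) m ≈ 9.999e+08 m = 999.9 Mm.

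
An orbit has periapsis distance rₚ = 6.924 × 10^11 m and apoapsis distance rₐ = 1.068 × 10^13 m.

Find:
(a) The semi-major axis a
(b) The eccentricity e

(a) a = (rₚ + rₐ) / 2 = (6.924e+11 + 1.068e+13) / 2 ≈ 5.686e+12 m = 5.686 × 10^12 m.
(b) e = (rₐ − rₚ) / (rₐ + rₚ) = (1.068e+13 − 6.924e+11) / (1.068e+13 + 6.924e+11) ≈ 0.8782.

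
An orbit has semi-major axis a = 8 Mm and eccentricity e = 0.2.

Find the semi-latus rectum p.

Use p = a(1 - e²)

Convert to SI: a = 8 Mm = 8e+06 m.
p = a (1 − e²).
p = 8e+06 · (1 − (0.2)²) = 8e+06 · 0.96 ≈ 7.68e+06 m = 7.68 Mm.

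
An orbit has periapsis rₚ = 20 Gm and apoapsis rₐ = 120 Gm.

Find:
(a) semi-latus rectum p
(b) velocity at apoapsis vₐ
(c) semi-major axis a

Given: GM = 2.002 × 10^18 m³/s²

Convert to SI: rₚ = 20 Gm = 2e+10 m; rₐ = 120 Gm = 1.2e+11 m.
(a) From a = (rₚ + rₐ)/2 = 7e+10 m and e = (rₐ − rₚ)/(rₐ + rₚ) = 0.714286, p = a(1 − e²) = 7e+10 · (1 − (0.714286)²) ≈ 3.429e+10 m
(b) With a = (rₚ + rₐ)/2 = 7e+10 m, vₐ = √(GM (2/rₐ − 1/a)) = √(2.002e+18 · (2/1.2e+11 − 1/7e+10)) m/s ≈ 2183 m/s
(c) a = (rₚ + rₐ)/2 = (2e+10 + 1.2e+11)/2 ≈ 7e+10 m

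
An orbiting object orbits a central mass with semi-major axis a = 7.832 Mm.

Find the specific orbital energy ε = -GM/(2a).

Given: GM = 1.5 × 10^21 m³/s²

Convert to SI: a = 7.832 Mm = 7.832e+06 m.
ε = −GM / (2a).
ε = −1.5e+21 / (2 · 7.832e+06) J/kg ≈ -9.576e+13 J/kg = -9.576e+04 GJ/kg.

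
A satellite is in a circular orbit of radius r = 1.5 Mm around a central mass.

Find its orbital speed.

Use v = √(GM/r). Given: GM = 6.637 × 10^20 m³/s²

Convert to SI: r = 1.5 Mm = 1.5e+06 m.
For a circular orbit, gravity supplies the centripetal force, so v = √(GM / r).
v = √(6.637e+20 / 1.5e+06) m/s ≈ 2.103e+07 m/s = 2.103e+04 km/s.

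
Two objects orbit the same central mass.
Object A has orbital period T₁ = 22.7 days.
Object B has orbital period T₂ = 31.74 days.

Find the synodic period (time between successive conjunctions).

Convert to SI: T₁ = 22.7 days = 1.96128e+06 s; T₂ = 31.74 days = 2.74234e+06 s.
T_syn = |T₁ · T₂ / (T₁ − T₂)|.
T_syn = |1.96128e+06 · 2.74234e+06 / (1.96128e+06 − 2.74234e+06)| s ≈ 6.886e+06 s = 79.7 days.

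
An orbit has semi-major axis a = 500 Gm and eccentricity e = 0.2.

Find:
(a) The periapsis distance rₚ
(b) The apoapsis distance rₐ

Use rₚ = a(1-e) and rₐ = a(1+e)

Convert to SI: a = 500 Gm = 5e+11 m.
(a) rₚ = a(1 − e) = 5e+11 · (1 − 0.2) = 5e+11 · 0.8 ≈ 4e+11 m = 400 Gm.
(b) rₐ = a(1 + e) = 5e+11 · (1 + 0.2) = 5e+11 · 1.2 ≈ 6e+11 m = 600 Gm.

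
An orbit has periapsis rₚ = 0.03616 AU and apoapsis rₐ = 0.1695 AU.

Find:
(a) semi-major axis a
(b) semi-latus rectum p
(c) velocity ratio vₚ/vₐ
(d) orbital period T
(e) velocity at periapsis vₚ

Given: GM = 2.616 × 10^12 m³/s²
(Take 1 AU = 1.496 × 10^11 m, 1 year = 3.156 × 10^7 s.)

Convert to SI: rₚ = 0.03616 AU = 5.40954e+09 m; rₐ = 0.1695 AU = 2.53572e+10 m.
(a) a = (rₚ + rₐ)/2 = (5.40954e+09 + 2.53572e+10)/2 ≈ 1.538e+10 m
(b) From a = (rₚ + rₐ)/2 = 1.53834e+10 m and e = (rₐ − rₚ)/(rₐ + rₚ) = 0.648352, p = a(1 − e²) = 1.53834e+10 · (1 − (0.648352)²) ≈ 8.917e+09 m
(c) Conservation of angular momentum (rₚvₚ = rₐvₐ) gives vₚ/vₐ = rₐ/rₚ = 2.53572e+10/5.40954e+09 ≈ 4.688
(d) With a = (rₚ + rₐ)/2 = 1.53834e+10 m, T = 2π √(a³/GM) = 2π √((1.53834e+10)³/2.616e+12) s ≈ 7.412e+09 s
(e) With a = (rₚ + rₐ)/2 = 1.53834e+10 m, vₚ = √(GM (2/rₚ − 1/a)) = √(2.616e+12 · (2/5.40954e+09 − 1/1.53834e+10)) m/s ≈ 28.23 m/s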